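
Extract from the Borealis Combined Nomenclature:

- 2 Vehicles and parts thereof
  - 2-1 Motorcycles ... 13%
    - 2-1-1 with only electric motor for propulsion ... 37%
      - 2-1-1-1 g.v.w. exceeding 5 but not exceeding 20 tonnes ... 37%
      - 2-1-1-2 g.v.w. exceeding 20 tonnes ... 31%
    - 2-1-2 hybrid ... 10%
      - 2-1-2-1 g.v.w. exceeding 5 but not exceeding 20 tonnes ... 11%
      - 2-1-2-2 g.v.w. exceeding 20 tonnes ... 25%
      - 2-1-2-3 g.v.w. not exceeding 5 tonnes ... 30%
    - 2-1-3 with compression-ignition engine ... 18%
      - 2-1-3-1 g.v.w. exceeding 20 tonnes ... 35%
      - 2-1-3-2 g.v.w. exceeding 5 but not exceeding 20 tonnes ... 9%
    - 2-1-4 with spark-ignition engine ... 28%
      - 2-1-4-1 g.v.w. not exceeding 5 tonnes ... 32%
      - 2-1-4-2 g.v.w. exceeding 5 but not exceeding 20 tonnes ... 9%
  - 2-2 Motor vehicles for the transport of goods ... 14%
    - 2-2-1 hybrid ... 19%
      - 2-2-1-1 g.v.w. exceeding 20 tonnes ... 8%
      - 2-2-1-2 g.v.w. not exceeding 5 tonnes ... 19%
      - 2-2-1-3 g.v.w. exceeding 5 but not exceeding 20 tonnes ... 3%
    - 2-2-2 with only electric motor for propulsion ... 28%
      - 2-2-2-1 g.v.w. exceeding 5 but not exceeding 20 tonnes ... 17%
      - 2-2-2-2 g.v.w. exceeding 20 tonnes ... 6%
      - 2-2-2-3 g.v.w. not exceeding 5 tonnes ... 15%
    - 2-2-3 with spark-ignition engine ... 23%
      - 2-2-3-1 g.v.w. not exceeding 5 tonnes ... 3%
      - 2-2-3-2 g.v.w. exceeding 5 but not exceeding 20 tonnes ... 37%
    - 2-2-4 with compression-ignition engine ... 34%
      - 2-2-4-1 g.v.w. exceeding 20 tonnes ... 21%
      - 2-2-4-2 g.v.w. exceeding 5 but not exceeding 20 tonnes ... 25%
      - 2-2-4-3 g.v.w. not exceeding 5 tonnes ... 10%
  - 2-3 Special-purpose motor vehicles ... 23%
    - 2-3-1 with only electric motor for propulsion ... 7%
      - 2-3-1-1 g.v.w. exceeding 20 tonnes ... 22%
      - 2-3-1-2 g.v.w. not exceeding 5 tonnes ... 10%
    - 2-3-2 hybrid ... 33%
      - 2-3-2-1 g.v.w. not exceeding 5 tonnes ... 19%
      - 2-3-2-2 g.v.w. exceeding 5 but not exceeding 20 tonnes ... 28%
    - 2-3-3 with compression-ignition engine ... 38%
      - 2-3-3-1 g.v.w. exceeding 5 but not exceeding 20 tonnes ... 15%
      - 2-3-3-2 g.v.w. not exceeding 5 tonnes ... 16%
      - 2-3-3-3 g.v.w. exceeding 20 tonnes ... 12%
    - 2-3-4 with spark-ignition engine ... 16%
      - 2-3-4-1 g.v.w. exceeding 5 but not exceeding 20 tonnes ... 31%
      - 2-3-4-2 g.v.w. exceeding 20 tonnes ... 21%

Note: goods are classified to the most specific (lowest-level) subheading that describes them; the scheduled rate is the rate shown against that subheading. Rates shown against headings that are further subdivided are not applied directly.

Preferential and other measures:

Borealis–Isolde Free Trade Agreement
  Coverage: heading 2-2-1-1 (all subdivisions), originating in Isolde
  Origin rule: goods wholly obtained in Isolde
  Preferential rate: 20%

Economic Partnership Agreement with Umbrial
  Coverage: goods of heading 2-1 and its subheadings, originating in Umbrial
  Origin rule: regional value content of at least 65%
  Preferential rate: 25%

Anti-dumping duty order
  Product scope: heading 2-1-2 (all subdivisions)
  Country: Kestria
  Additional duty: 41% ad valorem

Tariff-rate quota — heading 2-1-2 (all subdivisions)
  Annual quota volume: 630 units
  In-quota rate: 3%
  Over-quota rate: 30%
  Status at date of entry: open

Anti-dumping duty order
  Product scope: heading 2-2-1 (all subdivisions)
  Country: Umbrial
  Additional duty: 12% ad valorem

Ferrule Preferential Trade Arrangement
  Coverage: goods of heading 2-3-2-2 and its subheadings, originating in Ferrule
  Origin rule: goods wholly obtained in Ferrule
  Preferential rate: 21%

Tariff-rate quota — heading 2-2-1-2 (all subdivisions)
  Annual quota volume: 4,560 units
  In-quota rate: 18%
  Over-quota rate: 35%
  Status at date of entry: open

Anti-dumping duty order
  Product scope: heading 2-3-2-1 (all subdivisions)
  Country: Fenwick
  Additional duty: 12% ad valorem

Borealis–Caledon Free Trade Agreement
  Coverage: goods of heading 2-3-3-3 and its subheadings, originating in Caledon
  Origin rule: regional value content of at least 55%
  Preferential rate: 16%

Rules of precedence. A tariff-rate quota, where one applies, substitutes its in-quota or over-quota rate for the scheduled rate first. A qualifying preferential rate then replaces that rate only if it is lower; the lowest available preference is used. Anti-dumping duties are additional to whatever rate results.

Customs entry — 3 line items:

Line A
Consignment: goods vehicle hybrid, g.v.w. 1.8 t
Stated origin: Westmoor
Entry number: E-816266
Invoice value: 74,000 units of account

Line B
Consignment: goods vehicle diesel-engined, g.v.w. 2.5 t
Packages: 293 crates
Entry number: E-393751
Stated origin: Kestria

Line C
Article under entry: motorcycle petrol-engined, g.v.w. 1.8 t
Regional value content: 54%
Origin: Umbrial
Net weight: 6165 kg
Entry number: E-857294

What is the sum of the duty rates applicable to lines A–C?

60%

Line A: goods vehicle → 2-2; hybrid → 2-2-1; g.v.w. 1.8 t → 2-2-1-2. Scheduled 19%. quota on 2-2-1-2 open → in-quota 18%. → 18%.
Line B: goods vehicle → 2-2; diesel-engined → 2-2-4; g.v.w. 2.5 t → 2-2-4-3. Scheduled 10%. No special measure applies. → 10%.
Line C: motorcycle → 2-1; petrol-engined → 2-1-4; g.v.w. 1.8 t → 2-1-4-1. Scheduled 32%. Umbrial agreement on 2-1: RVC < 65%. → 32%.
Sum: 18% + 10% + 32% = 60%.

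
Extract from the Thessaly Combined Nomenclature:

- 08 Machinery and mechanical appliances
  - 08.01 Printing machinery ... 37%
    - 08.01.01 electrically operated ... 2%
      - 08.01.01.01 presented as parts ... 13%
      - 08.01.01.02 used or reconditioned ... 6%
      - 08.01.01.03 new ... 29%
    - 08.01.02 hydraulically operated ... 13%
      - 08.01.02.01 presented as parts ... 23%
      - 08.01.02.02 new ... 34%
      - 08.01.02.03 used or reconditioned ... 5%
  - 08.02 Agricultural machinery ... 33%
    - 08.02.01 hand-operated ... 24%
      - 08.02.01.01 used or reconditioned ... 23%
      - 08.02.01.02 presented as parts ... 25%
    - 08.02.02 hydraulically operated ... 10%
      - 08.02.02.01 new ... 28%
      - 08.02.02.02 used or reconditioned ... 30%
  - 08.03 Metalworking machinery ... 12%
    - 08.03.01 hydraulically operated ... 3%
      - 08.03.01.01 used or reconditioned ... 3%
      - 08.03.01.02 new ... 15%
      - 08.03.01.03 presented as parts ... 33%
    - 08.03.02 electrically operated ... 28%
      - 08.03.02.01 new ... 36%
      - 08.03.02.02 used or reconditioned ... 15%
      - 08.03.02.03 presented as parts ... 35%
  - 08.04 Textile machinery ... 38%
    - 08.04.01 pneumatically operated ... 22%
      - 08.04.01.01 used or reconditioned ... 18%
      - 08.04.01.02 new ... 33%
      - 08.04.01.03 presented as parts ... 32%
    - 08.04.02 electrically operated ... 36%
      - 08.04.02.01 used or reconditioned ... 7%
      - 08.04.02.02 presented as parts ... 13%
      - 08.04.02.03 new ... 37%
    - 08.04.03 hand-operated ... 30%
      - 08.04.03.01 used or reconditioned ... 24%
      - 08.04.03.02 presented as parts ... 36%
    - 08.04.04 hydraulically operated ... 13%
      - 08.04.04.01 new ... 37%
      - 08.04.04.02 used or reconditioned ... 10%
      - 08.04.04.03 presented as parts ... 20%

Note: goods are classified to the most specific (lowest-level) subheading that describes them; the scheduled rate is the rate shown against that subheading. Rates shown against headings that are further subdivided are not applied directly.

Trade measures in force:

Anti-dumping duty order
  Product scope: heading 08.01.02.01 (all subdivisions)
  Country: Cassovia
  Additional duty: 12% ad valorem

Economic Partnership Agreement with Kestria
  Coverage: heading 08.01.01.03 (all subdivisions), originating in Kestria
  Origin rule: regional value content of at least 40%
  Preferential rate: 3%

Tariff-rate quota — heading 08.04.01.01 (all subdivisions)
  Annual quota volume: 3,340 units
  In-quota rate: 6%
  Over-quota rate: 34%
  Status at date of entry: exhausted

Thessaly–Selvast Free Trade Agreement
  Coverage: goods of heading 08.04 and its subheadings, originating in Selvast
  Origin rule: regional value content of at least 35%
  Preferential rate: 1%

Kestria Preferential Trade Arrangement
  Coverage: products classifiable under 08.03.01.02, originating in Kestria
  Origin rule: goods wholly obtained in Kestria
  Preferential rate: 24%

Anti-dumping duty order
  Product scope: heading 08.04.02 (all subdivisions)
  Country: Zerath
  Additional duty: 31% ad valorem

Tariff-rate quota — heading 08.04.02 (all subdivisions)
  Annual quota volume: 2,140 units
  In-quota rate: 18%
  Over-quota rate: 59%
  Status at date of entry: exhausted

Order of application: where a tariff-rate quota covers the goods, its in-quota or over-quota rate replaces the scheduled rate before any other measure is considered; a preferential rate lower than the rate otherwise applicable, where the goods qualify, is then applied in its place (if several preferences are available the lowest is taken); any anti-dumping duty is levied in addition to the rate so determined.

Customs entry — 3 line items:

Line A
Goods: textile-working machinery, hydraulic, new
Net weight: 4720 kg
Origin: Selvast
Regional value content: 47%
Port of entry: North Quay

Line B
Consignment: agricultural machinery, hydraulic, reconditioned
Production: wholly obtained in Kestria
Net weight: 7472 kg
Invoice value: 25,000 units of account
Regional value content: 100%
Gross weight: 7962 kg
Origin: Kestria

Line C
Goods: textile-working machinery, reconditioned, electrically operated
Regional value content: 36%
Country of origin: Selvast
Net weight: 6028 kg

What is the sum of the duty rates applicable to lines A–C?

Line A: textile-working → 08.04; hydraulic → 08.04.04; new → 08.04.04.01. Scheduled 37%. Selvast agreement on 08.04: RVC ≥ 35% → 1% available; preferential 1%. → 1%.
Line B: agricultural → 08.02; hydraulic → 08.02.02; reconditioned → 08.02.02.02. Scheduled 30%. Kestria agreement on 08.01.01.03: 08.02.02.02 not covered; Kestria agreement on 08.03.01.02: 08.02.02.02 not covered. → 30%.
Line C: textile-working → 08.04; electrically operated → 08.04.02; reconditioned → 08.04.02.01. Scheduled 7%. quota on 08.04.02 exhausted → over-quota 59%; Selvast agreement on 08.04: RVC ≥ 35% → 1% available; preferential 1%. → 1%.
Sum: 1% + 30% + 1% = 32%.

32%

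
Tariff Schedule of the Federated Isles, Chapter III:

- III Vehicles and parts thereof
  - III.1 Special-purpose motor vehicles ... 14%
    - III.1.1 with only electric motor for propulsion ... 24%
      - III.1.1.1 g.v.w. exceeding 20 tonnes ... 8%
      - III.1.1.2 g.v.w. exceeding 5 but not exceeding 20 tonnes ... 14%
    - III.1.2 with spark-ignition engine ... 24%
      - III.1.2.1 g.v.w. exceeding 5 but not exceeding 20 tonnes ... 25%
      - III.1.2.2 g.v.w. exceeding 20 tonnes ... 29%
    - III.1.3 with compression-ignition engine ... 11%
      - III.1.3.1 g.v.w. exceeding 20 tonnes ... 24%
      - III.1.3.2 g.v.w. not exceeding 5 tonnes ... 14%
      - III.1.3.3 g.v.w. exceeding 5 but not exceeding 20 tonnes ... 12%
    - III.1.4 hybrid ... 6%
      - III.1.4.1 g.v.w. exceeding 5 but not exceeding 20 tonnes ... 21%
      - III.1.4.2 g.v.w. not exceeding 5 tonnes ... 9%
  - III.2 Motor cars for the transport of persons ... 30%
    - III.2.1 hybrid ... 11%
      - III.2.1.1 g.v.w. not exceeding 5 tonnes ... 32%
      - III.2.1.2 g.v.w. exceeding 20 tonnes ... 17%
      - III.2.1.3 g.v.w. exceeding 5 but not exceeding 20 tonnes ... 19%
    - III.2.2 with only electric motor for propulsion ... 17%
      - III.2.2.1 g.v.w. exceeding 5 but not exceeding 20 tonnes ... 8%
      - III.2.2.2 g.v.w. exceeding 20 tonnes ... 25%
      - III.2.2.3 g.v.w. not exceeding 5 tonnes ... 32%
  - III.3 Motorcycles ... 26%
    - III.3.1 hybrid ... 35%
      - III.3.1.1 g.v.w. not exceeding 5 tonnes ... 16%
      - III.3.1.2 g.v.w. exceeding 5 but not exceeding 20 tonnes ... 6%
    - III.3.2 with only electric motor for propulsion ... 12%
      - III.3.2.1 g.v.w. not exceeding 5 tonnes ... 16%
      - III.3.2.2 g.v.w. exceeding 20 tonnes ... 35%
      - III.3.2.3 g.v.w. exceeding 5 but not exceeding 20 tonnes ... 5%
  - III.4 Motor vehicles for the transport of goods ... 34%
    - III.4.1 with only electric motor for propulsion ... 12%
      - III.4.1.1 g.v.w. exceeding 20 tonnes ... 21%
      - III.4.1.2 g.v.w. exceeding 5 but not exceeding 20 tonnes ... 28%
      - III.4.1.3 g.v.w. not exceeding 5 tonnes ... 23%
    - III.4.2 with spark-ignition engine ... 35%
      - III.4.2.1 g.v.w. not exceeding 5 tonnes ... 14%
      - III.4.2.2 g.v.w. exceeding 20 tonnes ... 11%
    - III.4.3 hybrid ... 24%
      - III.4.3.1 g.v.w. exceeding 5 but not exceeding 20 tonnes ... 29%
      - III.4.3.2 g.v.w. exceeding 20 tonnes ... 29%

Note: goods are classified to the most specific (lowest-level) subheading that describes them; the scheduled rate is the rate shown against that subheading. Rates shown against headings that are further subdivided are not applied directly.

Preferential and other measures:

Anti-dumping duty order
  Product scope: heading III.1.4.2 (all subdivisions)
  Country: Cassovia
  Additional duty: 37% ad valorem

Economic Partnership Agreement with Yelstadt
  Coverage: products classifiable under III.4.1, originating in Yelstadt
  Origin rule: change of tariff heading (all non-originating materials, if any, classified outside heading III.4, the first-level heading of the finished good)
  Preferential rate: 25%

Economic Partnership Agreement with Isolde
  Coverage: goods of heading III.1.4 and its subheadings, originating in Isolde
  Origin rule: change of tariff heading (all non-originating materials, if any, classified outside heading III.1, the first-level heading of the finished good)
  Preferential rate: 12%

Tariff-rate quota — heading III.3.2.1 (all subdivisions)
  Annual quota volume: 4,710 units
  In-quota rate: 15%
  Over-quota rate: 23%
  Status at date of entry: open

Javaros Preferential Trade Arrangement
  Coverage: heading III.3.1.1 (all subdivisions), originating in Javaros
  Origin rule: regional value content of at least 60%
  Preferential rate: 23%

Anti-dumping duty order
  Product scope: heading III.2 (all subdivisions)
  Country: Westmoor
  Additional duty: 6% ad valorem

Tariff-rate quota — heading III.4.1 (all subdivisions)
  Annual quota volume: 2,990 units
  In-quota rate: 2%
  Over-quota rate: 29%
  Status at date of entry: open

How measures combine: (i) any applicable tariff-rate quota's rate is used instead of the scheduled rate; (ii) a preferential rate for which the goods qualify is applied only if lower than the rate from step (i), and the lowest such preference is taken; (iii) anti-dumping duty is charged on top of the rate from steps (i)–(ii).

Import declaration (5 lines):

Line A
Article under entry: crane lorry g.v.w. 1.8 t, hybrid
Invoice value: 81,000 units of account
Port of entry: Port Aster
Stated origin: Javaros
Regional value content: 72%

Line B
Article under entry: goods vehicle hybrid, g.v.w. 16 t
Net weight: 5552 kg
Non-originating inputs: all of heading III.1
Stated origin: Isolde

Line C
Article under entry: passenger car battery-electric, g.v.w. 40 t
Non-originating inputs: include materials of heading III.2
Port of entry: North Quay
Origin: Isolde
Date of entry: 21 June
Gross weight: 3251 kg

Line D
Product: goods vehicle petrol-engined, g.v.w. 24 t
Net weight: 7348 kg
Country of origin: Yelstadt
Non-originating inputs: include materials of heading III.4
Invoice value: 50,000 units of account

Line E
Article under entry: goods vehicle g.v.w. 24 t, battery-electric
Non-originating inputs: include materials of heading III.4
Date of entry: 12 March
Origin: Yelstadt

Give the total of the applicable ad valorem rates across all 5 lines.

76%

Line A: crane lorry → III.1; hybrid → III.1.4; g.v.w. 1.8 t → III.1.4.2. Scheduled 9%. Javaros agreement on III.3.1.1: III.1.4.2 not covered. → 9%.
Line B: goods vehicle → III.4; hybrid → III.4.3; g.v.w. 16 t → III.4.3.1. Scheduled 29%. Isolde agreement on III.1.4: III.4.3.1 not covered. → 29%.
Line C: passenger car → III.2; battery-electric → III.2.2; g.v.w. 40 t → III.2.2.2. Scheduled 25%. Isolde agreement on III.1.4: III.2.2.2 not covered. → 25%.
Line D: goods vehicle → III.4; petrol-engined → III.4.2; g.v.w. 24 t → III.4.2.2. Scheduled 11%. Yelstadt agreement on III.4.1: III.4.2.2 not covered. → 11%.
Line E: goods vehicle → III.4; battery-electric → III.4.1; g.v.w. 24 t → III.4.1.1. Scheduled 21%. quota on III.4.1 open → in-quota 2%; Yelstadt agreement on III.4.1: CTH not met. → 2%.
Sum: 9% + 29% + 25% + 11% + 2% = 76%.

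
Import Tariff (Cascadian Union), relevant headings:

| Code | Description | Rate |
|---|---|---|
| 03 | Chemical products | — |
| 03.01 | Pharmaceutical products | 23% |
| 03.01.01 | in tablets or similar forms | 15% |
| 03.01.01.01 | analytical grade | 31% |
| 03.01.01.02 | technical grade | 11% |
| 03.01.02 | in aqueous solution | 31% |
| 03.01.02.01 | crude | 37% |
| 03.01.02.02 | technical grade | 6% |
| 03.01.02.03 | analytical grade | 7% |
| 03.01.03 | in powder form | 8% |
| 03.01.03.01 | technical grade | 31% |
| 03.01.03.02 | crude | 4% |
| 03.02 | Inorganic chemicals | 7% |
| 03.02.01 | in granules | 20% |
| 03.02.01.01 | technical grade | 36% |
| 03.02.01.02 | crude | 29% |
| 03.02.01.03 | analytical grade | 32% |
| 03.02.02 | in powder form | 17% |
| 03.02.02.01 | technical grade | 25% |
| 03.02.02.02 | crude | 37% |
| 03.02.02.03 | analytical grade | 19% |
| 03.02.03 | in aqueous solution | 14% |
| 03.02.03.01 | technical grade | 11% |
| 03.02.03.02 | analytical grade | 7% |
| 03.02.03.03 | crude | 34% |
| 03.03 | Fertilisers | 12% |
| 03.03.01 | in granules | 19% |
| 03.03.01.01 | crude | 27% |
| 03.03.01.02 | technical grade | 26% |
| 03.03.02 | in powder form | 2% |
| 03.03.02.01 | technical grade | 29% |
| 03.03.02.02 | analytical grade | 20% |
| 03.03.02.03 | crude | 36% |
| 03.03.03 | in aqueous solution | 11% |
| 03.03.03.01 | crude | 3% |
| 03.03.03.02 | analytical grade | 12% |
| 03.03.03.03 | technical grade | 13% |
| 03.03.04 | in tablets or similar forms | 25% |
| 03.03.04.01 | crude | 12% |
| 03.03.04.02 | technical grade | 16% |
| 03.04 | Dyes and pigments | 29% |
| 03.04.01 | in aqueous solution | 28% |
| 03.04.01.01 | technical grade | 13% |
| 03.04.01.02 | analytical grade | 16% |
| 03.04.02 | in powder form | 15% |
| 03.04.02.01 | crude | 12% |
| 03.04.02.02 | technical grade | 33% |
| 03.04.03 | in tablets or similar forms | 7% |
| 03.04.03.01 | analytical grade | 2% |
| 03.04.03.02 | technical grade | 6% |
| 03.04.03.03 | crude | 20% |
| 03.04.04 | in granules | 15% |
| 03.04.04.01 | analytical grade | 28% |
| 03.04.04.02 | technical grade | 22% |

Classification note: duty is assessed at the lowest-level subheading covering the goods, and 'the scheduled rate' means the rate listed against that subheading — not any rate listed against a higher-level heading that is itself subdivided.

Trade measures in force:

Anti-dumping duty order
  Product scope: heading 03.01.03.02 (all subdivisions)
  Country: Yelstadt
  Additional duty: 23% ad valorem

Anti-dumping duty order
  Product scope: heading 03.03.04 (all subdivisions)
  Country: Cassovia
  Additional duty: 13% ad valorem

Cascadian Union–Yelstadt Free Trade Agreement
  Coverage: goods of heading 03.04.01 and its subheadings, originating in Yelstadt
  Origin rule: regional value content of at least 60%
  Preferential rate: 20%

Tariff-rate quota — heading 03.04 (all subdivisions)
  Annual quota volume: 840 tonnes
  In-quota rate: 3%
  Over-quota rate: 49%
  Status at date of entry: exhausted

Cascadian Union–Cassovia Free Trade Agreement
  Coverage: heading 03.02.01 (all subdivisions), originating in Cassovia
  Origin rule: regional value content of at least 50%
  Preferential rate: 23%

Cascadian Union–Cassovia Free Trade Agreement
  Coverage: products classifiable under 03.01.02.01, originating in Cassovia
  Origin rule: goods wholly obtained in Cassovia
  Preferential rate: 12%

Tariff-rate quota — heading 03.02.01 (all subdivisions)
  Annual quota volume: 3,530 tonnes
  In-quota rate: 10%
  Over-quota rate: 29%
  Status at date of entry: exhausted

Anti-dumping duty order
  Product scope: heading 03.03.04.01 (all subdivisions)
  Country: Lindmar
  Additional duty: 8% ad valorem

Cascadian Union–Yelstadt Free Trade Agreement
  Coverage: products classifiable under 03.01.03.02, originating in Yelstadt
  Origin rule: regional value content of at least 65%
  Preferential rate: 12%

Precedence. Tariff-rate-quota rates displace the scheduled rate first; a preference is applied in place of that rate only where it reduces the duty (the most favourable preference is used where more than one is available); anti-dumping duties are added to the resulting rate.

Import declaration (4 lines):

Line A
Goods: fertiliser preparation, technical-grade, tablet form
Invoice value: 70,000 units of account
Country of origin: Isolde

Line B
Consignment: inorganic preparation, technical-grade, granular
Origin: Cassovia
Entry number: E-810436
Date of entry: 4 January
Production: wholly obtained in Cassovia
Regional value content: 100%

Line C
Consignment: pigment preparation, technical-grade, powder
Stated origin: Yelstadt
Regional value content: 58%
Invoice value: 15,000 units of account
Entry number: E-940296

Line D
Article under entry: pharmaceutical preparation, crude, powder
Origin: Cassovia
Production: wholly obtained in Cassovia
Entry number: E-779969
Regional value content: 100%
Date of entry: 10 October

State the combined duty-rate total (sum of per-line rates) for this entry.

Line A: fertiliser → 03.03; tablet form → 03.03.04; technical-grade → 03.03.04.02. Scheduled 16%. No special measure applies. → 16%.
Line B: inorganic → 03.02; granular → 03.02.01; technical-grade → 03.02.01.01. Scheduled 36%. quota on 03.02.01 exhausted → over-quota 29%; Cassovia agreement on 03.02.01: RVC ≥ 50% → 23% available; Cassovia agreement on 03.01.02.01: 03.02.01.01 not covered; preferential 23%. → 23%.
Line C: pigment → 03.04; powder → 03.04.02; technical-grade → 03.04.02.02. Scheduled 33%. quota on 03.04 exhausted → over-quota 49%; Yelstadt agreement on 03.04.01: 03.04.02.02 not covered; Yelstadt agreement on 03.01.03.02: 03.04.02.02 not covered. → 49%.
Line D: pharmaceutical → 03.01; powder → 03.01.03; crude → 03.01.03.02. Scheduled 4%. Cassovia agreement on 03.02.01: 03.01.03.02 not covered; Cassovia agreement on 03.01.02.01: 03.01.03.02 not covered. → 4%.
Sum: 16% + 23% + 49% + 4% = 92%.

92%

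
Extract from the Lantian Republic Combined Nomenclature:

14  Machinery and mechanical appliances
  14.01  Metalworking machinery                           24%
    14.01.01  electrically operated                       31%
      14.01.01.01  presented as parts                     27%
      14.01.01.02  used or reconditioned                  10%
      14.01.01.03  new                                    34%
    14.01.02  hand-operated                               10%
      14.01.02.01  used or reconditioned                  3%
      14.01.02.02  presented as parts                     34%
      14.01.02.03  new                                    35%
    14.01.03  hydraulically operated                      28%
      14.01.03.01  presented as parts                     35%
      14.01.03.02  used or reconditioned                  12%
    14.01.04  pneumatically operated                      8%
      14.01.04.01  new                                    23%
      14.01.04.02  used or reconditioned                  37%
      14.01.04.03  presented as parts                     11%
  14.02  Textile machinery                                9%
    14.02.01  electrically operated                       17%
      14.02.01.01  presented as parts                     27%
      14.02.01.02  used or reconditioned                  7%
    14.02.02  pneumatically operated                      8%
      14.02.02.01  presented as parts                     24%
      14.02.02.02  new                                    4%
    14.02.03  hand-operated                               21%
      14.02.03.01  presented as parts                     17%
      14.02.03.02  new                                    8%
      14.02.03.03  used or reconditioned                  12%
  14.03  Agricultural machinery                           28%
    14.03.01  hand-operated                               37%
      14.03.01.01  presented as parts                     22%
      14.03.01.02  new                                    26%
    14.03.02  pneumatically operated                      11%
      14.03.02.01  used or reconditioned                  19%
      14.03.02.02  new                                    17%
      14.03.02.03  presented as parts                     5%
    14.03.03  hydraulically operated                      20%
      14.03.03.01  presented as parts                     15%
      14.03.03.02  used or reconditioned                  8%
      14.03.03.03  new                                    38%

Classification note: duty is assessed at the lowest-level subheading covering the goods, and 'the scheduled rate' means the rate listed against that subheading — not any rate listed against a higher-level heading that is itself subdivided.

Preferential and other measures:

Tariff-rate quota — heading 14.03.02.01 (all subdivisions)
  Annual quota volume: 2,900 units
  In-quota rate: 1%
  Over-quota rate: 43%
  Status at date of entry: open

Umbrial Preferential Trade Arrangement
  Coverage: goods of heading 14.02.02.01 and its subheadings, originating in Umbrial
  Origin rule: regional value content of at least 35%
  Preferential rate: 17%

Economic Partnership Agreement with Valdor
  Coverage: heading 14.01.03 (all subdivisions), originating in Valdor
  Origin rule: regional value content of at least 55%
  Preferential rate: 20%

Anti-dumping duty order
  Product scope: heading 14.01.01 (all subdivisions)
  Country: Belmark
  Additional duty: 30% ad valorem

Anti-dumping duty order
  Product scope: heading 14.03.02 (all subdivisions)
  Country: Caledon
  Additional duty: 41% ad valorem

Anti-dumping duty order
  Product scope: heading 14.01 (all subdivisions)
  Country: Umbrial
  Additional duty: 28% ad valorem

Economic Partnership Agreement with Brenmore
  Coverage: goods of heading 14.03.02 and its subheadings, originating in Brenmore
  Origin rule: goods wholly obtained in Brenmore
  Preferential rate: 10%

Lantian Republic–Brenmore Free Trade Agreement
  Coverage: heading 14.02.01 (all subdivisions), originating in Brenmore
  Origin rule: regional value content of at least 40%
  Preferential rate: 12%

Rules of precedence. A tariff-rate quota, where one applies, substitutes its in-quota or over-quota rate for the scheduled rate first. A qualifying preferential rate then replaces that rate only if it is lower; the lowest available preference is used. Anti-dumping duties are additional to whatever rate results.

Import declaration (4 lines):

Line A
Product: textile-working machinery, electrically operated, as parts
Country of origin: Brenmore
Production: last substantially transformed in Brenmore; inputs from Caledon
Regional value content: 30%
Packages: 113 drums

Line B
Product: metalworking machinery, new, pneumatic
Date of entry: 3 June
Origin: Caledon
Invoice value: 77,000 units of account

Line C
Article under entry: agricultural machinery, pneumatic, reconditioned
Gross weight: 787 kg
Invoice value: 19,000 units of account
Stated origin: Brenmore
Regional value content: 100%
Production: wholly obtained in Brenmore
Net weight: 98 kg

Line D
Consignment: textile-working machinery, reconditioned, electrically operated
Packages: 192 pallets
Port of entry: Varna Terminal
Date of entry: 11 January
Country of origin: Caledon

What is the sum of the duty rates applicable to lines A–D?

58%

Line A: textile-working → 14.02; electrically operated → 14.02.01; as parts → 14.02.01.01. Scheduled 27%. Brenmore agreement on 14.03.02: 14.02.01.01 not covered; Brenmore agreement on 14.02.01: RVC < 40%. → 27%.
Line B: metalworking → 14.01; pneumatic → 14.01.04; new → 14.01.04.01. Scheduled 23%. No special measure applies. → 23%.
Line C: agricultural → 14.03; pneumatic → 14.03.02; reconditioned → 14.03.02.01. Scheduled 19%. quota on 14.03.02.01 open → in-quota 1%; Brenmore agreement on 14.03.02: wholly obtained → 10% available; Brenmore agreement on 14.02.01: 14.03.02.01 not covered; preference 10% not lower than 1% → no reduction. → 1%.
Line D: textile-working → 14.02; electrically operated → 14.02.01; reconditioned → 14.02.01.02. Scheduled 7%. No special measure applies. → 7%.
Sum: 27% + 23% + 1% + 7% = 58%.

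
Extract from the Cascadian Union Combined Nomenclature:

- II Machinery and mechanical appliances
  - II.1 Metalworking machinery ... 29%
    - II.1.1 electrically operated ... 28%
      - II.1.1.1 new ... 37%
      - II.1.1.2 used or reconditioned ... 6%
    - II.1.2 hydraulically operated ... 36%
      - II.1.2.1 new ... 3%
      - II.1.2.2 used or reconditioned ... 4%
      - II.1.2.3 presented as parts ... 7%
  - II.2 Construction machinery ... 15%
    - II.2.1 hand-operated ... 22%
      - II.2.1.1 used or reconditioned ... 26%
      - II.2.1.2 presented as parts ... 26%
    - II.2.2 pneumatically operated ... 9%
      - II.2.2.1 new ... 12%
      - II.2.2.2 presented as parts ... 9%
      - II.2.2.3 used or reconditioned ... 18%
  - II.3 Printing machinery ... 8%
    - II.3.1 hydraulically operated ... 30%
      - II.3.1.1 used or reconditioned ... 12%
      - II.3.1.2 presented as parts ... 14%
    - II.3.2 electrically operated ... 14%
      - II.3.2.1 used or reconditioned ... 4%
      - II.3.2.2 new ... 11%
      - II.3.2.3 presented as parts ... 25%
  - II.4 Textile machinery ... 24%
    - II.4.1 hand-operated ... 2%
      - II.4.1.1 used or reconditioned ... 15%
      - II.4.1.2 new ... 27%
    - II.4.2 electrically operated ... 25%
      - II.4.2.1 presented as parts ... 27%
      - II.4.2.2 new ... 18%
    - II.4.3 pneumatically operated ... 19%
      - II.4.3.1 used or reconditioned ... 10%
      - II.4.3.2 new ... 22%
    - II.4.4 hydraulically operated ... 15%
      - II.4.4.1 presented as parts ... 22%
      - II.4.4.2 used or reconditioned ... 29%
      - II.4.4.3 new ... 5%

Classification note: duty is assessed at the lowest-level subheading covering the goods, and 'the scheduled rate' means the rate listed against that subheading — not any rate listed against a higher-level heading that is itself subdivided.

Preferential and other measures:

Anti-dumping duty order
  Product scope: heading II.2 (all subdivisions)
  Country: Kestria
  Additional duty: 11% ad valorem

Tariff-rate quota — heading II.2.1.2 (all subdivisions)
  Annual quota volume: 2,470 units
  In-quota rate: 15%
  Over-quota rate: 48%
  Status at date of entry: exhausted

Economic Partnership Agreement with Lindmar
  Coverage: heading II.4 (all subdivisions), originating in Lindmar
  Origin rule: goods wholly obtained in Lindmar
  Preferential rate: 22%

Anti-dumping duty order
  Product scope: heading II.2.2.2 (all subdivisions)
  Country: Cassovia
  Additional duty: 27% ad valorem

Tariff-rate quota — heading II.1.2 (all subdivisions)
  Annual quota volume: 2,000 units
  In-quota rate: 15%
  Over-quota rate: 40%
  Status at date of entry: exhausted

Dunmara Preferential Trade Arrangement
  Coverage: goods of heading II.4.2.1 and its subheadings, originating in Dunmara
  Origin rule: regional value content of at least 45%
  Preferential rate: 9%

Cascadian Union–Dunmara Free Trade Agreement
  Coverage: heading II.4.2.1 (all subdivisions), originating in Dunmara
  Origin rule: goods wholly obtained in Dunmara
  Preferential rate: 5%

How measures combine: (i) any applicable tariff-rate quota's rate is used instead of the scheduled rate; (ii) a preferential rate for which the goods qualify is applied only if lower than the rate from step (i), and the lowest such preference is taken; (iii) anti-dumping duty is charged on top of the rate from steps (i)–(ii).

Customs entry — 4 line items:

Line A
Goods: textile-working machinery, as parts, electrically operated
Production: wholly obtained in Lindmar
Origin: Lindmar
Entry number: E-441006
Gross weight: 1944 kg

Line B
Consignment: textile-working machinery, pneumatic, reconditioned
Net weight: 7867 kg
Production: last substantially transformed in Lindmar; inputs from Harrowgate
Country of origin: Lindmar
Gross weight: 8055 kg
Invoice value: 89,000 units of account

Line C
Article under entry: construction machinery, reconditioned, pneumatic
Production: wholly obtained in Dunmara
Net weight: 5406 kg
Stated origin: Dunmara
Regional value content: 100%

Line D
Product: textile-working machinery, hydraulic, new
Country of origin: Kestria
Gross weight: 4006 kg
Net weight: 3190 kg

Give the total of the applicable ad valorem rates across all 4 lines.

55%

Line A: textile-working → II.4; electrically operated → II.4.2; as parts → II.4.2.1. Scheduled 27%. Lindmar agreement on II.4: wholly obtained → 22% available; preferential 22%. → 22%.
Line B: textile-working → II.4; pneumatic → II.4.3; reconditioned → II.4.3.1. Scheduled 10%. Lindmar agreement on II.4: not wholly obtained. → 10%.
Line C: construction → II.2; pneumatic → II.2.2; reconditioned → II.2.2.3. Scheduled 18%. Dunmara agreement on II.4.2.1: II.2.2.3 not covered; Dunmara agreement on II.4.2.1: II.2.2.3 not covered. → 18%.
Line D: textile-working → II.4; hydraulic → II.4.4; new → II.4.4.3. Scheduled 5%. No special measure applies. → 5%.
Sum: 22% + 10% + 18% + 5% = 55%.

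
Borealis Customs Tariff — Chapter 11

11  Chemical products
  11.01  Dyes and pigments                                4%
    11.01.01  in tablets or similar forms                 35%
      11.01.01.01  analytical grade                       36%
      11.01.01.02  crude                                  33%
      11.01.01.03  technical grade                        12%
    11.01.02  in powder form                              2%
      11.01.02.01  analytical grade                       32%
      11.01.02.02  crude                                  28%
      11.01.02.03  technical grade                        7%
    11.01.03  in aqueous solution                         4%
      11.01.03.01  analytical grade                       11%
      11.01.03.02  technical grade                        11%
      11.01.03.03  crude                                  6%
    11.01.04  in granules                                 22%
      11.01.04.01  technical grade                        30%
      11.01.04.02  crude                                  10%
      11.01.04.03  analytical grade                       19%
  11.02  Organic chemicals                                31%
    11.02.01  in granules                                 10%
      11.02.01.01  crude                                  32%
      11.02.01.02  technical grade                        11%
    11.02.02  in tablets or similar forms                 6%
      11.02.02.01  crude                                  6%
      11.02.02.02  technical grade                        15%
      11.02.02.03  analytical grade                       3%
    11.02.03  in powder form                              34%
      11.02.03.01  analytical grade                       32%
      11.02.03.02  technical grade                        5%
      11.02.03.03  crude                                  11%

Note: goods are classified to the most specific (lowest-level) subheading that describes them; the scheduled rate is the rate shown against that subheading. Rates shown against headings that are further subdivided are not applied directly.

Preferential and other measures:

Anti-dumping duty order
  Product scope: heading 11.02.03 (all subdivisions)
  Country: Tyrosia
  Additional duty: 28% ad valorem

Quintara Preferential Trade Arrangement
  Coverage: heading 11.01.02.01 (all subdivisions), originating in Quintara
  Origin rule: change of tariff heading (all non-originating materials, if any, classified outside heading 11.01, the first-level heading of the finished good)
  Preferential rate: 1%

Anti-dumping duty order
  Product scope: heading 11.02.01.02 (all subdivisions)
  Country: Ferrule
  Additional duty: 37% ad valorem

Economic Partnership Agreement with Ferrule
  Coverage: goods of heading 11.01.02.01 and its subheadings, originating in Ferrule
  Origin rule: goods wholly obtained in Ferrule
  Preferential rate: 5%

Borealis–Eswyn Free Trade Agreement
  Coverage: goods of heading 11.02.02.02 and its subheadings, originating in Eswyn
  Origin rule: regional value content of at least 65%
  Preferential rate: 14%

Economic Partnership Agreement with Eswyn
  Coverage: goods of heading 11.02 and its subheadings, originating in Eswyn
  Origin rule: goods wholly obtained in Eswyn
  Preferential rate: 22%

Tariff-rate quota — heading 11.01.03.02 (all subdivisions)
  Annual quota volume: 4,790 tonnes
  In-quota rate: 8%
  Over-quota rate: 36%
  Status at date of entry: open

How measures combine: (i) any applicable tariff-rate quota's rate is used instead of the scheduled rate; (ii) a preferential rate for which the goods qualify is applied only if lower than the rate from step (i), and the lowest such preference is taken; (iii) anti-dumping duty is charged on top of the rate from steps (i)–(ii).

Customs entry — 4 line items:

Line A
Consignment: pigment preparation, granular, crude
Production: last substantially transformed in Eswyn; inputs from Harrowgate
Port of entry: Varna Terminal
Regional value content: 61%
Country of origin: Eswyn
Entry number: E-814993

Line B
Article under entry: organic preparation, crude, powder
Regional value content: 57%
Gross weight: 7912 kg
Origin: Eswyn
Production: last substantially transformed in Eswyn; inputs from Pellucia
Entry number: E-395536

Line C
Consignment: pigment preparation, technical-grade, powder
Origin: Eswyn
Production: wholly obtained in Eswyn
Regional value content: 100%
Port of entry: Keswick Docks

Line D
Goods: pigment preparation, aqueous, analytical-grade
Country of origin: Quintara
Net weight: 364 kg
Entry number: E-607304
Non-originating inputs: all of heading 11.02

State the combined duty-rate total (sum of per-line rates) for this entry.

39%

Line A: pigment → 11.01; granular → 11.01.04; crude → 11.01.04.02. Scheduled 10%. Eswyn agreement on 11.02.02.02: 11.01.04.02 not covered; Eswyn agreement on 11.02: 11.01.04.02 not covered. → 10%.
Line B: organic → 11.02; powder → 11.02.03; crude → 11.02.03.03. Scheduled 11%. Eswyn agreement on 11.02.02.02: 11.02.03.03 not covered; Eswyn agreement on 11.02: not wholly obtained. → 11%.
Line C: pigment → 11.01; powder → 11.01.02; technical-grade → 11.01.02.03. Scheduled 7%. Eswyn agreement on 11.02.02.02: 11.01.02.03 not covered; Eswyn agreement on 11.02: 11.01.02.03 not covered. → 7%.
Line D: pigment → 11.01; aqueous → 11.01.03; analytical-grade → 11.01.03.01. Scheduled 11%. Quintara agreement on 11.01.02.01: 11.01.03.01 not covered. → 11%.
Sum: 10% + 11% + 7% + 11% = 39%.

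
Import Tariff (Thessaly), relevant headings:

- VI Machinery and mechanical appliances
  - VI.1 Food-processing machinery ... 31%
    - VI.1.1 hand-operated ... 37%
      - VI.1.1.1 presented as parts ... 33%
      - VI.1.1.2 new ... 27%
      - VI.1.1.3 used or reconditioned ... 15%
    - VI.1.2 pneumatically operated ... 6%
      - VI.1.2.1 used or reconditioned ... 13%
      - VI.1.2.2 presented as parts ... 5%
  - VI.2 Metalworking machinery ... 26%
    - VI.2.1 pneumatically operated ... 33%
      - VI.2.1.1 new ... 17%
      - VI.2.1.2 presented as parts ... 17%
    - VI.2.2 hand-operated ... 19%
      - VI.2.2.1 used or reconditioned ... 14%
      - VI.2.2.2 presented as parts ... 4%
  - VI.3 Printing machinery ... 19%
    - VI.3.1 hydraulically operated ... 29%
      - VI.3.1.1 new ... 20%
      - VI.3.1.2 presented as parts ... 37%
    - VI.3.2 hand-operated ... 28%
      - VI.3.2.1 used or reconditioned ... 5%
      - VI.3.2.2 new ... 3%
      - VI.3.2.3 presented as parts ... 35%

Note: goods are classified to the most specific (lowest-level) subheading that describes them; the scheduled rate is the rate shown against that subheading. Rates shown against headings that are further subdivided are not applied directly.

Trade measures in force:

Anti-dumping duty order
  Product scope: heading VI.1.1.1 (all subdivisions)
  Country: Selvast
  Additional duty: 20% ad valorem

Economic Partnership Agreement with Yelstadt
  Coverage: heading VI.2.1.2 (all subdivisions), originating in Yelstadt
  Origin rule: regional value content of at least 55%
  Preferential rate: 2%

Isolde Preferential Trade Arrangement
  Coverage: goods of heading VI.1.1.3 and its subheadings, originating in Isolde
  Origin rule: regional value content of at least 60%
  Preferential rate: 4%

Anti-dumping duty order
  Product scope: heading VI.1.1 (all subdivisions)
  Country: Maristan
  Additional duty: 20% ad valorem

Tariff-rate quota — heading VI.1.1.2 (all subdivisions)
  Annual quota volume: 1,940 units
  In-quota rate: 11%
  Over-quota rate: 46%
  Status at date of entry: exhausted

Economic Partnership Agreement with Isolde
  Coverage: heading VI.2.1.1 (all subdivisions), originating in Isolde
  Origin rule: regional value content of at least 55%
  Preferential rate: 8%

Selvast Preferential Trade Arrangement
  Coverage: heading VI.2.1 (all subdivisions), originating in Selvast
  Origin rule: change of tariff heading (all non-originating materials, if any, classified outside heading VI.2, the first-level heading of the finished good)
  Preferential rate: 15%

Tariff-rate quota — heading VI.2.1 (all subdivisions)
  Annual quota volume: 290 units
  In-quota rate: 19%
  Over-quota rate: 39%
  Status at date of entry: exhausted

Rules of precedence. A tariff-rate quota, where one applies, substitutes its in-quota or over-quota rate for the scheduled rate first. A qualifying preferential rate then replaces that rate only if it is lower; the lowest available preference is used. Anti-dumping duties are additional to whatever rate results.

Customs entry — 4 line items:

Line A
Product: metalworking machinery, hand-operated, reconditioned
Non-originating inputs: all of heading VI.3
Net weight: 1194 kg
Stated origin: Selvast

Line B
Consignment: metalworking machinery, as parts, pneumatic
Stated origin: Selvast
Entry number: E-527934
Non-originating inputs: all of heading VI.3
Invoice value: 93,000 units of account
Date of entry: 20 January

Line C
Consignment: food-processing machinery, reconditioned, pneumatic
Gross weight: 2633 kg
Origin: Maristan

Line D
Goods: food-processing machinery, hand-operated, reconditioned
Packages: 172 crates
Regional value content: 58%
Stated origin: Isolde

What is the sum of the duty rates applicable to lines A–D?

Line A: metalworking → VI.2; hand-operated → VI.2.2; reconditioned → VI.2.2.1. Scheduled 14%. Selvast agreement on VI.2.1: VI.2.2.1 not covered. → 14%.
Line B: metalworking → VI.2; pneumatic → VI.2.1; as parts → VI.2.1.2. Scheduled 17%. quota on VI.2.1 exhausted → over-quota 39%; Selvast agreement on VI.2.1: CTH met → 15% available; preferential 15%. → 15%.
Line C: food-processing → VI.1; pneumatic → VI.1.2; reconditioned → VI.1.2.1. Scheduled 13%. No special measure applies. → 13%.
Line D: food-processing → VI.1; hand-operated → VI.1.1; reconditioned → VI.1.1.3. Scheduled 15%. Isolde agreement on VI.1.1.3: RVC < 60%; Isolde agreement on VI.2.1.1: VI.1.1.3 not covered. → 15%.
Sum: 14% + 15% + 13% + 15% = 57%.

57%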